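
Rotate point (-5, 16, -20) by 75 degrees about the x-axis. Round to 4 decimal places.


x' = -5
y' = 16*cos(75) - -20*sin(75) = 23.4596
z' = 16*sin(75) + -20*cos(75) = 10.2784

(-5, 23.4596, 10.2784)


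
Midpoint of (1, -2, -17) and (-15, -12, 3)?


Midpoint = ((1+-15)/2, (-2+-12)/2, (-17+3)/2) = (-7, -7, -7)

(-7, -7, -7)


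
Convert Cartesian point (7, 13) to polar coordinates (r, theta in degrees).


r = sqrt(7^2 + 13^2) = 14.7648
theta = atan2(13, 7) = 61.6992 degrees

r = 14.7648, theta = 61.6992 degrees


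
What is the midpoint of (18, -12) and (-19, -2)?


Midpoint = ((18+-19)/2, (-12+-2)/2) = (-0.5, -7)

(-0.5, -7)


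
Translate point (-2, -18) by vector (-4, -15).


Translation: (x+dx, y+dy) = (-2+-4, -18+-15) = (-6, -33)

(-6, -33)


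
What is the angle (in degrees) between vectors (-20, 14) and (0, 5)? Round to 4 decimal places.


dot = -20*0 + 14*5 = 70
|u| = 24.4131, |v| = 5
cos(angle) = 0.5735
angle = 55.008 degrees

55.008 degrees


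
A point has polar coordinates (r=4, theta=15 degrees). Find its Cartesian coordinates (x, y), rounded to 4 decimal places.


x = 4 * cos(15) = 3.8637
y = 4 * sin(15) = 1.0353

(3.8637, 1.0353)


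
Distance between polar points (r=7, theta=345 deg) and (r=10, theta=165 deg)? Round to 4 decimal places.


d = sqrt(r1^2 + r2^2 - 2*r1*r2*cos(t2-t1))
d = sqrt(7^2 + 10^2 - 2*7*10*cos(165-345)) = 17

17


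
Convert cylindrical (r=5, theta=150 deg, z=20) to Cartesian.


x = 5 * cos(150) = -4.3301
y = 5 * sin(150) = 2.5
z = 20

(-4.3301, 2.5, 20)


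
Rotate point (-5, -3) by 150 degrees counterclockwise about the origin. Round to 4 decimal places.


x' = -5*cos(150) - -3*sin(150) = 5.8301
y' = -5*sin(150) + -3*cos(150) = 0.0981

(5.8301, 0.0981)


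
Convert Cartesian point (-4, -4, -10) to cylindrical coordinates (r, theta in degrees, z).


r = sqrt((-4)^2 + (-4)^2) = 5.6569
theta = atan2(-4, -4) = 225 deg
z = -10

r = 5.6569, theta = 225 deg, z = -10


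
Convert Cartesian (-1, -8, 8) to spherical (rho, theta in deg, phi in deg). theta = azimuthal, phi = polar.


rho = sqrt((-1)^2 + (-8)^2 + 8^2) = 11.3578
theta = atan2(-8, -1) = 262.875 deg
phi = acos(8/11.3578) = 45.2221 deg

rho = 11.3578, theta = 262.875 deg, phi = 45.2221 deg


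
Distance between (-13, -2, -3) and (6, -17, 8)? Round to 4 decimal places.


d = sqrt((6--13)^2 + (-17--2)^2 + (8--3)^2) = 26.5895

26.5895


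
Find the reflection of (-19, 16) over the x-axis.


Reflection across x-axis: (x, y) -> (x, -y)
(-19, 16) -> (-19, -16)

(-19, -16)


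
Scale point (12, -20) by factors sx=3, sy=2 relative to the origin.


Scaling: (x*sx, y*sy) = (12*3, -20*2) = (36, -40)

(36, -40)


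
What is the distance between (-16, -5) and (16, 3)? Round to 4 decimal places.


d = sqrt((16--16)^2 + (3--5)^2) = 32.9848

32.9848


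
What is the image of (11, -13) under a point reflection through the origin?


Reflection through origin: (x, y) -> (-x, -y)
(11, -13) -> (-11, 13)

(-11, 13)


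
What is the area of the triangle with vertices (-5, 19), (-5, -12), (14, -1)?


Area = |x1(y2-y3) + x2(y3-y1) + x3(y1-y2)| / 2
= |-5*(-12--1) + -5*(-1-19) + 14*(19--12)| / 2
= 294.5

294.5


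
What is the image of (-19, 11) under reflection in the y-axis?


Reflection across y-axis: (x, y) -> (-x, y)
(-19, 11) -> (19, 11)

(19, 11)


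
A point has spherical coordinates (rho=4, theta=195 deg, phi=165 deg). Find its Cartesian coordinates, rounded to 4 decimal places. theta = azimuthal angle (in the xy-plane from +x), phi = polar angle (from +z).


x = 4 * sin(165) * cos(195) = -1
y = 4 * sin(165) * sin(195) = -0.2679
z = 4 * cos(165) = -3.8637

(-1, -0.2679, -3.8637)


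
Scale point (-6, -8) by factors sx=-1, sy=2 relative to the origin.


Scaling: (x*sx, y*sy) = (-6*-1, -8*2) = (6, -16)

(6, -16)


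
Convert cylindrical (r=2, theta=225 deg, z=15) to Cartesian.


x = 2 * cos(225) = -1.4142
y = 2 * sin(225) = -1.4142
z = 15

(-1.4142, -1.4142, 15)


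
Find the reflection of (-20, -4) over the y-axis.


Reflection across y-axis: (x, y) -> (-x, y)
(-20, -4) -> (20, -4)

(20, -4)


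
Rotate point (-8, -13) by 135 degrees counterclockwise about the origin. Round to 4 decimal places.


x' = -8*cos(135) - -13*sin(135) = 14.8492
y' = -8*sin(135) + -13*cos(135) = 3.5355

(14.8492, 3.5355)


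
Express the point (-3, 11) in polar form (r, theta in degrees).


r = sqrt((-3)^2 + 11^2) = 11.4018
theta = atan2(11, -3) = 105.2551 degrees

r = 11.4018, theta = 105.2551 degrees


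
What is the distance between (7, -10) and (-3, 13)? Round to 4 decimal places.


d = sqrt((-3-7)^2 + (13--10)^2) = 25.0799

25.0799


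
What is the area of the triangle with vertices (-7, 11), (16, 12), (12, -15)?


Area = |x1(y2-y3) + x2(y3-y1) + x3(y1-y2)| / 2
= |-7*(12--15) + 16*(-15-11) + 12*(11-12)| / 2
= 308.5

308.5


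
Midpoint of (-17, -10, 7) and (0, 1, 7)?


Midpoint = ((-17+0)/2, (-10+1)/2, (7+7)/2) = (-8.5, -4.5, 7)

(-8.5, -4.5, 7)


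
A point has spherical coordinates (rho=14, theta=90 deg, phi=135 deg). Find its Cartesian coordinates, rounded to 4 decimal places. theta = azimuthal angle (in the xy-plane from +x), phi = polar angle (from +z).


x = 14 * sin(135) * cos(90) = 0
y = 14 * sin(135) * sin(90) = 9.8995
z = 14 * cos(135) = -9.8995

(0, 9.8995, -9.8995)


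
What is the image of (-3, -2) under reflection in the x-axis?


Reflection across x-axis: (x, y) -> (x, -y)
(-3, -2) -> (-3, 2)

(-3, 2)


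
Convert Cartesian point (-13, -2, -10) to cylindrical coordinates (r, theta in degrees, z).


r = sqrt((-13)^2 + (-2)^2) = 13.1529
theta = atan2(-2, -13) = 188.7462 deg
z = -10

r = 13.1529, theta = 188.7462 deg, z = -10


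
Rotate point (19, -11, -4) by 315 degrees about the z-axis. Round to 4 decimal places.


x' = 19*cos(315) - -11*sin(315) = 5.6569
y' = 19*sin(315) + -11*cos(315) = -21.2132
z' = -4

(5.6569, -21.2132, -4)


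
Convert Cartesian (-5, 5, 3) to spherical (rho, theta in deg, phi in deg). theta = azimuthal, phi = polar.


rho = sqrt((-5)^2 + 5^2 + 3^2) = 7.6811
theta = atan2(5, -5) = 135 deg
phi = acos(3/7.6811) = 67.0102 deg

rho = 7.6811, theta = 135 deg, phi = 67.0102 deg


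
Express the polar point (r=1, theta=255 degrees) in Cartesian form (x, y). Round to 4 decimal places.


x = 1 * cos(255) = -0.2588
y = 1 * sin(255) = -0.9659

(-0.2588, -0.9659)


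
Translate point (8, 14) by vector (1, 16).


Translation: (x+dx, y+dy) = (8+1, 14+16) = (9, 30)

(9, 30)


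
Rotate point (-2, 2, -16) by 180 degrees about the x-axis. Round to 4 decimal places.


x' = -2
y' = 2*cos(180) - -16*sin(180) = -2
z' = 2*sin(180) + -16*cos(180) = 16

(-2, -2, 16)


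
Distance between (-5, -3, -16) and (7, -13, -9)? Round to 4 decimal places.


d = sqrt((7--5)^2 + (-13--3)^2 + (-9--16)^2) = 17.1172

17.1172


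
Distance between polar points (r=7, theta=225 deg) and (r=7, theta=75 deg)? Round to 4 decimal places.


d = sqrt(r1^2 + r2^2 - 2*r1*r2*cos(t2-t1))
d = sqrt(7^2 + 7^2 - 2*7*7*cos(75-225)) = 13.523

13.523


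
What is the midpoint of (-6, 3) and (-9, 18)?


Midpoint = ((-6+-9)/2, (3+18)/2) = (-7.5, 10.5)

(-7.5, 10.5)


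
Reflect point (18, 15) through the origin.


Reflection through origin: (x, y) -> (-x, -y)
(18, 15) -> (-18, -15)

(-18, -15)


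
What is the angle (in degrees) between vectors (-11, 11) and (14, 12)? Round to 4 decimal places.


dot = -11*14 + 11*12 = -22
|u| = 15.5563, |v| = 18.4391
cos(angle) = -0.0767
angle = 94.3987 degrees

94.3987 degrees


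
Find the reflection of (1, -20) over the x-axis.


Reflection across x-axis: (x, y) -> (x, -y)
(1, -20) -> (1, 20)

(1, 20)


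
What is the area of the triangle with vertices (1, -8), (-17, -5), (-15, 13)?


Area = |x1(y2-y3) + x2(y3-y1) + x3(y1-y2)| / 2
= |1*(-5-13) + -17*(13--8) + -15*(-8--5)| / 2
= 165

165


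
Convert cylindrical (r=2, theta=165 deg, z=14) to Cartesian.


x = 2 * cos(165) = -1.9319
y = 2 * sin(165) = 0.5176
z = 14

(-1.9319, 0.5176, 14)


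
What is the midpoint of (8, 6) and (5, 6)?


Midpoint = ((8+5)/2, (6+6)/2) = (6.5, 6)

(6.5, 6)


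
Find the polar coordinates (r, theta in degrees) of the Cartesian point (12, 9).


r = sqrt(12^2 + 9^2) = 15
theta = atan2(9, 12) = 36.8699 degrees

r = 15, theta = 36.8699 degrees


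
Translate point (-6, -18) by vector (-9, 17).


Translation: (x+dx, y+dy) = (-6+-9, -18+17) = (-15, -1)

(-15, -1)


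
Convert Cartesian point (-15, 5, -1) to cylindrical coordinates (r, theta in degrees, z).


r = sqrt((-15)^2 + 5^2) = 15.8114
theta = atan2(5, -15) = 161.5651 deg
z = -1

r = 15.8114, theta = 161.5651 deg, z = -1


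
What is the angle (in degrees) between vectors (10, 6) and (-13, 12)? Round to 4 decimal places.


dot = 10*-13 + 6*12 = -58
|u| = 11.6619, |v| = 17.6918
cos(angle) = -0.2811
angle = 106.3269 degrees

106.3269 degrees


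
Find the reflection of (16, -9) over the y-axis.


Reflection across y-axis: (x, y) -> (-x, y)
(16, -9) -> (-16, -9)

(-16, -9)


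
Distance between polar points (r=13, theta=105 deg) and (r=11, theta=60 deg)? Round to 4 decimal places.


d = sqrt(r1^2 + r2^2 - 2*r1*r2*cos(t2-t1))
d = sqrt(13^2 + 11^2 - 2*13*11*cos(60-105)) = 9.3684

9.3684


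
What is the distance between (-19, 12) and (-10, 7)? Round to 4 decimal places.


d = sqrt((-10--19)^2 + (7-12)^2) = 10.2956

10.2956


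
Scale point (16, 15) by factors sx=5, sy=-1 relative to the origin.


Scaling: (x*sx, y*sy) = (16*5, 15*-1) = (80, -15)

(80, -15)


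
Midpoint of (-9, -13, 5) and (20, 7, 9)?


Midpoint = ((-9+20)/2, (-13+7)/2, (5+9)/2) = (5.5, -3, 7)

(5.5, -3, 7)


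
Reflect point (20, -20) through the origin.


Reflection through origin: (x, y) -> (-x, -y)
(20, -20) -> (-20, 20)

(-20, 20)


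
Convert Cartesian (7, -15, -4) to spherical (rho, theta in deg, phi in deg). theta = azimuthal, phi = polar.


rho = sqrt(7^2 + (-15)^2 + (-4)^2) = 17.0294
theta = atan2(-15, 7) = 295.0169 deg
phi = acos(-4/17.0294) = 103.585 deg

rho = 17.0294, theta = 295.0169 deg, phi = 103.585 deg


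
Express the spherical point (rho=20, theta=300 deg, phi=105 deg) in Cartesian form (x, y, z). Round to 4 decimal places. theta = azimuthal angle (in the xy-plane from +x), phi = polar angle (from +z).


x = 20 * sin(105) * cos(300) = 9.6593
y = 20 * sin(105) * sin(300) = -16.7303
z = 20 * cos(105) = -5.1764

(9.6593, -16.7303, -5.1764)


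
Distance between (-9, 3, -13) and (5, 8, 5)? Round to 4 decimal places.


d = sqrt((5--9)^2 + (8-3)^2 + (5--13)^2) = 23.3452

23.3452


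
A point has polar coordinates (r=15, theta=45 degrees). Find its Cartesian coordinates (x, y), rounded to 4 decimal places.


x = 15 * cos(45) = 10.6066
y = 15 * sin(45) = 10.6066

(10.6066, 10.6066)


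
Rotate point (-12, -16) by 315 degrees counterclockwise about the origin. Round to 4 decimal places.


x' = -12*cos(315) - -16*sin(315) = -19.799
y' = -12*sin(315) + -16*cos(315) = -2.8284

(-19.799, -2.8284)


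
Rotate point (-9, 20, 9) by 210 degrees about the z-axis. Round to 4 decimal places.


x' = -9*cos(210) - 20*sin(210) = 17.7942
y' = -9*sin(210) + 20*cos(210) = -12.8205
z' = 9

(17.7942, -12.8205, 9)


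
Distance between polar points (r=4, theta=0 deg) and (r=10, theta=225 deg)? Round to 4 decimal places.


d = sqrt(r1^2 + r2^2 - 2*r1*r2*cos(t2-t1))
d = sqrt(4^2 + 10^2 - 2*4*10*cos(225-0)) = 13.1365

13.1365


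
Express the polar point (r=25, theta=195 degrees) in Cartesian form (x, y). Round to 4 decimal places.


x = 25 * cos(195) = -24.1481
y = 25 * sin(195) = -6.4705

(-24.1481, -6.4705)


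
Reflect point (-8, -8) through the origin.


Reflection through origin: (x, y) -> (-x, -y)
(-8, -8) -> (8, 8)

(8, 8)


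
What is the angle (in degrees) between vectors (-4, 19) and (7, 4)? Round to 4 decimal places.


dot = -4*7 + 19*4 = 48
|u| = 19.4165, |v| = 8.0623
cos(angle) = 0.3066
angle = 72.1438 degrees

72.1438 degrees


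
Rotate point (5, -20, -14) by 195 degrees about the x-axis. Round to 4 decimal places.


x' = 5
y' = -20*cos(195) - -14*sin(195) = 15.695
z' = -20*sin(195) + -14*cos(195) = 18.6993

(5, 15.695, 18.6993)


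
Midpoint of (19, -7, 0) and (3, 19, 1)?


Midpoint = ((19+3)/2, (-7+19)/2, (0+1)/2) = (11, 6, 0.5)

(11, 6, 0.5)


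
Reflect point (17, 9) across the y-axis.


Reflection across y-axis: (x, y) -> (-x, y)
(17, 9) -> (-17, 9)

(-17, 9)


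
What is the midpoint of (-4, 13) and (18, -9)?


Midpoint = ((-4+18)/2, (13+-9)/2) = (7, 2)

(7, 2)


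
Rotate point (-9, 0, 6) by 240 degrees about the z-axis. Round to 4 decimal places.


x' = -9*cos(240) - 0*sin(240) = 4.5
y' = -9*sin(240) + 0*cos(240) = 7.7942
z' = 6

(4.5, 7.7942, 6)


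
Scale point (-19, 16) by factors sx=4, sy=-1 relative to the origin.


Scaling: (x*sx, y*sy) = (-19*4, 16*-1) = (-76, -16)

(-76, -16)


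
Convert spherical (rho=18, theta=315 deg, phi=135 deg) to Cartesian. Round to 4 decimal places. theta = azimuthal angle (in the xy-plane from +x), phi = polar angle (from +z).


x = 18 * sin(135) * cos(315) = 9
y = 18 * sin(135) * sin(315) = -9
z = 18 * cos(135) = -12.7279

(9, -9, -12.7279)


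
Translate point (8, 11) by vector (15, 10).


Translation: (x+dx, y+dy) = (8+15, 11+10) = (23, 21)

(23, 21)


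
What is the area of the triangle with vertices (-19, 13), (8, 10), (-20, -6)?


Area = |x1(y2-y3) + x2(y3-y1) + x3(y1-y2)| / 2
= |-19*(10--6) + 8*(-6-13) + -20*(13-10)| / 2
= 258

258


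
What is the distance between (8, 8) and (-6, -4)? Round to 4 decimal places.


d = sqrt((-6-8)^2 + (-4-8)^2) = 18.4391

18.4391


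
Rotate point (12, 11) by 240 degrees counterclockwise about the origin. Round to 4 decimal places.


x' = 12*cos(240) - 11*sin(240) = 3.5263
y' = 12*sin(240) + 11*cos(240) = -15.8923

(3.5263, -15.8923)


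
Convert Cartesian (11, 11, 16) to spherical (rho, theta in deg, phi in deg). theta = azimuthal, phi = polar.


rho = sqrt(11^2 + 11^2 + 16^2) = 22.3159
theta = atan2(11, 11) = 45 deg
phi = acos(16/22.3159) = 44.1945 deg

rho = 22.3159, theta = 45 deg, phi = 44.1945 deg


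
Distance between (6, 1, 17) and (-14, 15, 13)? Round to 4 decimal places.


d = sqrt((-14-6)^2 + (15-1)^2 + (13-17)^2) = 24.7386

24.7386


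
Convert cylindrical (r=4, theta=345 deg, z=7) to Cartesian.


x = 4 * cos(345) = 3.8637
y = 4 * sin(345) = -1.0353
z = 7

(3.8637, -1.0353, 7)


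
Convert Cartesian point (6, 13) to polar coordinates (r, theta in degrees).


r = sqrt(6^2 + 13^2) = 14.3178
theta = atan2(13, 6) = 65.2249 degrees

r = 14.3178, theta = 65.2249 degrees


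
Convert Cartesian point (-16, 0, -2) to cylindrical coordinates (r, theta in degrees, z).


r = sqrt((-16)^2 + 0^2) = 16
theta = atan2(0, -16) = 180 deg
z = -2

r = 16, theta = 180 deg, z = -2


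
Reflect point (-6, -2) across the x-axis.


Reflection across x-axis: (x, y) -> (x, -y)
(-6, -2) -> (-6, 2)

(-6, 2)


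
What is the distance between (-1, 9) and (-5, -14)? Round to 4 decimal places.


d = sqrt((-5--1)^2 + (-14-9)^2) = 23.3452

23.3452


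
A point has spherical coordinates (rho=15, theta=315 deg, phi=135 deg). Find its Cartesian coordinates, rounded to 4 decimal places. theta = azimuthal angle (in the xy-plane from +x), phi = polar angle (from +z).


x = 15 * sin(135) * cos(315) = 7.5
y = 15 * sin(135) * sin(315) = -7.5
z = 15 * cos(135) = -10.6066

(7.5, -7.5, -10.6066)


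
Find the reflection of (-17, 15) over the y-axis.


Reflection across y-axis: (x, y) -> (-x, y)
(-17, 15) -> (17, 15)

(17, 15)


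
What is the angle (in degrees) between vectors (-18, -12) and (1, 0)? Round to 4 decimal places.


dot = -18*1 + -12*0 = -18
|u| = 21.6333, |v| = 1
cos(angle) = -0.8321
angle = 146.3099 degrees

146.3099 degrees


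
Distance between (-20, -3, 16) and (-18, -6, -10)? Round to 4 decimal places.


d = sqrt((-18--20)^2 + (-6--3)^2 + (-10-16)^2) = 26.2488

26.2488


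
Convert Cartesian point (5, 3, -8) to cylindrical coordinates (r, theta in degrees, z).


r = sqrt(5^2 + 3^2) = 5.831
theta = atan2(3, 5) = 30.9638 deg
z = -8

r = 5.831, theta = 30.9638 deg, z = -8


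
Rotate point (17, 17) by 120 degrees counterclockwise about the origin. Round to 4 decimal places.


x' = 17*cos(120) - 17*sin(120) = -23.2224
y' = 17*sin(120) + 17*cos(120) = 6.2224

(-23.2224, 6.2224)


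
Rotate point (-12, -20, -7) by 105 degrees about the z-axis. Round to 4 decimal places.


x' = -12*cos(105) - -20*sin(105) = 22.4243
y' = -12*sin(105) + -20*cos(105) = -6.4147
z' = -7

(22.4243, -6.4147, -7)


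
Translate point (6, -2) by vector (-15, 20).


Translation: (x+dx, y+dy) = (6+-15, -2+20) = (-9, 18)

(-9, 18)


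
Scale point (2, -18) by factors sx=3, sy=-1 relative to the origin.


Scaling: (x*sx, y*sy) = (2*3, -18*-1) = (6, 18)

(6, 18)


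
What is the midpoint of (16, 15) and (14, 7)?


Midpoint = ((16+14)/2, (15+7)/2) = (15, 11)

(15, 11)


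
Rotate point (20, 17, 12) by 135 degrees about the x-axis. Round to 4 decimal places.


x' = 20
y' = 17*cos(135) - 12*sin(135) = -20.5061
z' = 17*sin(135) + 12*cos(135) = 3.5355

(20, -20.5061, 3.5355)


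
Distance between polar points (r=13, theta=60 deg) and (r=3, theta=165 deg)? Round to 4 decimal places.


d = sqrt(r1^2 + r2^2 - 2*r1*r2*cos(t2-t1))
d = sqrt(13^2 + 3^2 - 2*13*3*cos(165-60)) = 14.0779

14.0779


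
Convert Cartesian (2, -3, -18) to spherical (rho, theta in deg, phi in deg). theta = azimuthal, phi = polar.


rho = sqrt(2^2 + (-3)^2 + (-18)^2) = 18.3576
theta = atan2(-3, 2) = 303.6901 deg
phi = acos(-18/18.3576) = 168.6731 deg

rho = 18.3576, theta = 303.6901 deg, phi = 168.6731 deg


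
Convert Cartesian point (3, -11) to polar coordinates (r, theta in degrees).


r = sqrt(3^2 + (-11)^2) = 11.4018
theta = atan2(-11, 3) = 285.2551 degrees

r = 11.4018, theta = 285.2551 degrees


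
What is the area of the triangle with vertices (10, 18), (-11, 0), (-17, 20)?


Area = |x1(y2-y3) + x2(y3-y1) + x3(y1-y2)| / 2
= |10*(0-20) + -11*(20-18) + -17*(18-0)| / 2
= 264

264


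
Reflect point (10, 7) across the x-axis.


Reflection across x-axis: (x, y) -> (x, -y)
(10, 7) -> (10, -7)

(10, -7)


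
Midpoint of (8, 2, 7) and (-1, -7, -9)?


Midpoint = ((8+-1)/2, (2+-7)/2, (7+-9)/2) = (3.5, -2.5, -1)

(3.5, -2.5, -1)


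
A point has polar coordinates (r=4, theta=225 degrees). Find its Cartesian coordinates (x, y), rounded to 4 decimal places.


x = 4 * cos(225) = -2.8284
y = 4 * sin(225) = -2.8284

(-2.8284, -2.8284)


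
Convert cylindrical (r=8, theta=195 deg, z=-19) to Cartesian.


x = 8 * cos(195) = -7.7274
y = 8 * sin(195) = -2.0706
z = -19

(-7.7274, -2.0706, -19)


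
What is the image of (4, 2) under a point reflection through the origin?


Reflection through origin: (x, y) -> (-x, -y)
(4, 2) -> (-4, -2)

(-4, -2)


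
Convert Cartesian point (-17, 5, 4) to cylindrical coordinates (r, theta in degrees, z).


r = sqrt((-17)^2 + 5^2) = 17.72
theta = atan2(5, -17) = 163.6105 deg
z = 4

r = 17.72, theta = 163.6105 deg, z = 4


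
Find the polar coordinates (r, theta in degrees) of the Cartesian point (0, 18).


r = sqrt(0^2 + 18^2) = 18
theta = atan2(18, 0) = 90 degrees

r = 18, theta = 90 degrees


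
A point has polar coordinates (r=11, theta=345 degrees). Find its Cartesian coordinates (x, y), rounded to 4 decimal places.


x = 11 * cos(345) = 10.6252
y = 11 * sin(345) = -2.847

(10.6252, -2.847)


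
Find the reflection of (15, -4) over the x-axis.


Reflection across x-axis: (x, y) -> (x, -y)
(15, -4) -> (15, 4)

(15, 4)


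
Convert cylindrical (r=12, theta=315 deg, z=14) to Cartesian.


x = 12 * cos(315) = 8.4853
y = 12 * sin(315) = -8.4853
z = 14

(8.4853, -8.4853, 14)


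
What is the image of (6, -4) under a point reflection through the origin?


Reflection through origin: (x, y) -> (-x, -y)
(6, -4) -> (-6, 4)

(-6, 4)


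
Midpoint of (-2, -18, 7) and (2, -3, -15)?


Midpoint = ((-2+2)/2, (-18+-3)/2, (7+-15)/2) = (0, -10.5, -4)

(0, -10.5, -4)


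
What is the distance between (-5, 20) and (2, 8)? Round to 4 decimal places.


d = sqrt((2--5)^2 + (8-20)^2) = 13.8924

13.8924


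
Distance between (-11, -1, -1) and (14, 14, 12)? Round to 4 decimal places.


d = sqrt((14--11)^2 + (14--1)^2 + (12--1)^2) = 31.9218

31.9218


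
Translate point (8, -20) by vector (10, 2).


Translation: (x+dx, y+dy) = (8+10, -20+2) = (18, -18)

(18, -18)


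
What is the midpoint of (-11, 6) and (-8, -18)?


Midpoint = ((-11+-8)/2, (6+-18)/2) = (-9.5, -6)

(-9.5, -6)


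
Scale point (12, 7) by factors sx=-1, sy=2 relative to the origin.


Scaling: (x*sx, y*sy) = (12*-1, 7*2) = (-12, 14)

(-12, 14)


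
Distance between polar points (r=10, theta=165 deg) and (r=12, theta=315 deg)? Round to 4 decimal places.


d = sqrt(r1^2 + r2^2 - 2*r1*r2*cos(t2-t1))
d = sqrt(10^2 + 12^2 - 2*10*12*cos(315-165)) = 21.2567

21.2567


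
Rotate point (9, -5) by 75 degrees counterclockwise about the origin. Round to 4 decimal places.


x' = 9*cos(75) - -5*sin(75) = 7.159
y' = 9*sin(75) + -5*cos(75) = 7.3992

(7.159, 7.3992)


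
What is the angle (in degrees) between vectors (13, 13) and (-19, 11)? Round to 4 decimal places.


dot = 13*-19 + 13*11 = -104
|u| = 18.3848, |v| = 21.9545
cos(angle) = -0.2577
angle = 104.9314 degrees

104.9314 degrees


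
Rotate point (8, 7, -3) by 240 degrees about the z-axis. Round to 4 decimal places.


x' = 8*cos(240) - 7*sin(240) = 2.0622
y' = 8*sin(240) + 7*cos(240) = -10.4282
z' = -3

(2.0622, -10.4282, -3)


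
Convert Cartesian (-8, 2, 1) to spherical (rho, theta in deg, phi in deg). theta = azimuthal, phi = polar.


rho = sqrt((-8)^2 + 2^2 + 1^2) = 8.3066
theta = atan2(2, -8) = 165.9638 deg
phi = acos(1/8.3066) = 83.0856 deg

rho = 8.3066, theta = 165.9638 deg, phi = 83.0856 deg


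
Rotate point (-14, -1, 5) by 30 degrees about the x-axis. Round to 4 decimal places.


x' = -14
y' = -1*cos(30) - 5*sin(30) = -3.366
z' = -1*sin(30) + 5*cos(30) = 3.8301

(-14, -3.366, 3.8301)


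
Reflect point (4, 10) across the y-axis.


Reflection across y-axis: (x, y) -> (-x, y)
(4, 10) -> (-4, 10)

(-4, 10)


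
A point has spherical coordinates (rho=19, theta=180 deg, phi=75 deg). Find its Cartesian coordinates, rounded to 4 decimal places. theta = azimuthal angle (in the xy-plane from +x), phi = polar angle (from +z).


x = 19 * sin(75) * cos(180) = -18.3526
y = 19 * sin(75) * sin(180) = 0
z = 19 * cos(75) = 4.9176

(-18.3526, 0, 4.9176)


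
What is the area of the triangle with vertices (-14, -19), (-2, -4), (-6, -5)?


Area = |x1(y2-y3) + x2(y3-y1) + x3(y1-y2)| / 2
= |-14*(-4--5) + -2*(-5--19) + -6*(-19--4)| / 2
= 24

24


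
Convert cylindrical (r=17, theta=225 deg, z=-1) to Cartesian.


x = 17 * cos(225) = -12.0208
y = 17 * sin(225) = -12.0208
z = -1

(-12.0208, -12.0208, -1)


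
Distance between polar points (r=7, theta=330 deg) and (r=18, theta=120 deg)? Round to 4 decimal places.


d = sqrt(r1^2 + r2^2 - 2*r1*r2*cos(t2-t1))
d = sqrt(7^2 + 18^2 - 2*7*18*cos(120-330)) = 24.3154

24.3154


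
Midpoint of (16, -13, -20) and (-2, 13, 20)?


Midpoint = ((16+-2)/2, (-13+13)/2, (-20+20)/2) = (7, 0, 0)

(7, 0, 0)


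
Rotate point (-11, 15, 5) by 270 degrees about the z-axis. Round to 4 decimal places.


x' = -11*cos(270) - 15*sin(270) = 15
y' = -11*sin(270) + 15*cos(270) = 11
z' = 5

(15, 11, 5)


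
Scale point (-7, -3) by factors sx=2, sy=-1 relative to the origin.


Scaling: (x*sx, y*sy) = (-7*2, -3*-1) = (-14, 3)

(-14, 3)


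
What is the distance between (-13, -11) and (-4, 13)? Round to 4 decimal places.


d = sqrt((-4--13)^2 + (13--11)^2) = 25.632

25.632


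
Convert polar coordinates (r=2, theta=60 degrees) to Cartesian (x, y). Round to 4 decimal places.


x = 2 * cos(60) = 1
y = 2 * sin(60) = 1.7321

(1, 1.7321)


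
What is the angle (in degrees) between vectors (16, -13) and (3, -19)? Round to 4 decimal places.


dot = 16*3 + -13*-19 = 295
|u| = 20.6155, |v| = 19.2354
cos(angle) = 0.7439
angle = 41.9335 degrees

41.9335 degrees


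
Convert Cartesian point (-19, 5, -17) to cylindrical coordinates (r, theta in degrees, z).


r = sqrt((-19)^2 + 5^2) = 19.6469
theta = atan2(5, -19) = 165.2564 deg
z = -17

r = 19.6469, theta = 165.2564 deg, z = -17


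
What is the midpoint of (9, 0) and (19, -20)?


Midpoint = ((9+19)/2, (0+-20)/2) = (14, -10)

(14, -10)


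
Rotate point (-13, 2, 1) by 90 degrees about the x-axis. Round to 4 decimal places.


x' = -13
y' = 2*cos(90) - 1*sin(90) = -1
z' = 2*sin(90) + 1*cos(90) = 2

(-13, -1, 2)


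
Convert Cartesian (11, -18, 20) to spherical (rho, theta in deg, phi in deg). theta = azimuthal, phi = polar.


rho = sqrt(11^2 + (-18)^2 + 20^2) = 29.0689
theta = atan2(-18, 11) = 301.4296 deg
phi = acos(20/29.0689) = 46.5263 deg

rho = 29.0689, theta = 301.4296 deg, phi = 46.5263 deg


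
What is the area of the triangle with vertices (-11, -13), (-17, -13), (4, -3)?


Area = |x1(y2-y3) + x2(y3-y1) + x3(y1-y2)| / 2
= |-11*(-13--3) + -17*(-3--13) + 4*(-13--13)| / 2
= 30

30


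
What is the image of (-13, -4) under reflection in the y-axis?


Reflection across y-axis: (x, y) -> (-x, y)
(-13, -4) -> (13, -4)

(13, -4)


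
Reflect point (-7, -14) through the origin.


Reflection through origin: (x, y) -> (-x, -y)
(-7, -14) -> (7, 14)

(7, 14)


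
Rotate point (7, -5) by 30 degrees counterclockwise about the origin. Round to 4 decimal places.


x' = 7*cos(30) - -5*sin(30) = 8.5622
y' = 7*sin(30) + -5*cos(30) = -0.8301

(8.5622, -0.8301)


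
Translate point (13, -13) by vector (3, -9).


Translation: (x+dx, y+dy) = (13+3, -13+-9) = (16, -22)

(16, -22)


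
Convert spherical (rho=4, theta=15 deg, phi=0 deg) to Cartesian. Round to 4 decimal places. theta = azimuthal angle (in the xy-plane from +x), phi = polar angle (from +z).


x = 4 * sin(0) * cos(15) = 0
y = 4 * sin(0) * sin(15) = 0
z = 4 * cos(0) = 4

(0, 0, 4)


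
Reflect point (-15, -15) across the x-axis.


Reflection across x-axis: (x, y) -> (x, -y)
(-15, -15) -> (-15, 15)

(-15, 15)


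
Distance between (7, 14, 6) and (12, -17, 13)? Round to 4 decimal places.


d = sqrt((12-7)^2 + (-17-14)^2 + (13-6)^2) = 32.1714

32.1714


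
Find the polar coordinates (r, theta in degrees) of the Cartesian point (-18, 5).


r = sqrt((-18)^2 + 5^2) = 18.6815
theta = atan2(5, -18) = 164.4759 degrees

r = 18.6815, theta = 164.4759 degrees


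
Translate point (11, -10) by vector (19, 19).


Translation: (x+dx, y+dy) = (11+19, -10+19) = (30, 9)

(30, 9)


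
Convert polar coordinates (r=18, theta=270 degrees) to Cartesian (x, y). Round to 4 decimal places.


x = 18 * cos(270) = 0
y = 18 * sin(270) = -18

(0, -18)


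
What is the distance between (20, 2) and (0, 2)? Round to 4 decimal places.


d = sqrt((0-20)^2 + (2-2)^2) = 20

20


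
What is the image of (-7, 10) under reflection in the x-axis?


Reflection across x-axis: (x, y) -> (x, -y)
(-7, 10) -> (-7, -10)

(-7, -10)


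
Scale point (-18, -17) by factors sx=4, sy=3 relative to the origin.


Scaling: (x*sx, y*sy) = (-18*4, -17*3) = (-72, -51)

(-72, -51)


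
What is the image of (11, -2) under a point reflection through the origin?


Reflection through origin: (x, y) -> (-x, -y)
(11, -2) -> (-11, 2)

(-11, 2)


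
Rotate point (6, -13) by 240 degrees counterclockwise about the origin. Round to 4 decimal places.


x' = 6*cos(240) - -13*sin(240) = -14.2583
y' = 6*sin(240) + -13*cos(240) = 1.3038

(-14.2583, 1.3038)


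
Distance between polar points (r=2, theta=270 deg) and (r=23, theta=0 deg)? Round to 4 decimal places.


d = sqrt(r1^2 + r2^2 - 2*r1*r2*cos(t2-t1))
d = sqrt(2^2 + 23^2 - 2*2*23*cos(0-270)) = 23.0868

23.0868


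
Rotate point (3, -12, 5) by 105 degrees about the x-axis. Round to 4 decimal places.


x' = 3
y' = -12*cos(105) - 5*sin(105) = -1.7238
z' = -12*sin(105) + 5*cos(105) = -12.8852

(3, -1.7238, -12.8852)


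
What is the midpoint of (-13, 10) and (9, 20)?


Midpoint = ((-13+9)/2, (10+20)/2) = (-2, 15)

(-2, 15)


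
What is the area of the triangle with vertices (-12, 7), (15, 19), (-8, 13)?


Area = |x1(y2-y3) + x2(y3-y1) + x3(y1-y2)| / 2
= |-12*(19-13) + 15*(13-7) + -8*(7-19)| / 2
= 57

57


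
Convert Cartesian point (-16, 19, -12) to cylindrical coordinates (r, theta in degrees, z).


r = sqrt((-16)^2 + 19^2) = 24.8395
theta = atan2(19, -16) = 130.1009 deg
z = -12

r = 24.8395, theta = 130.1009 deg, z = -12


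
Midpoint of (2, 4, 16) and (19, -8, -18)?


Midpoint = ((2+19)/2, (4+-8)/2, (16+-18)/2) = (10.5, -2, -1)

(10.5, -2, -1)


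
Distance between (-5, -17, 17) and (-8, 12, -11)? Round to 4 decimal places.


d = sqrt((-8--5)^2 + (12--17)^2 + (-11-17)^2) = 40.4228

40.4228


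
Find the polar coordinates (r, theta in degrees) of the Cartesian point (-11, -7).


r = sqrt((-11)^2 + (-7)^2) = 13.0384
theta = atan2(-7, -11) = 212.4712 degrees

r = 13.0384, theta = 212.4712 degrees


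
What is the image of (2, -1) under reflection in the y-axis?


Reflection across y-axis: (x, y) -> (-x, y)
(2, -1) -> (-2, -1)

(-2, -1)


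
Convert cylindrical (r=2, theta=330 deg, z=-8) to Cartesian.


x = 2 * cos(330) = 1.7321
y = 2 * sin(330) = -1
z = -8

(1.7321, -1, -8)


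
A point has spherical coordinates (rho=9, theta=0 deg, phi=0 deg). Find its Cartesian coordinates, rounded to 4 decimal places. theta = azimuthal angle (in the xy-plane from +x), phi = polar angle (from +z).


x = 9 * sin(0) * cos(0) = 0
y = 9 * sin(0) * sin(0) = 0
z = 9 * cos(0) = 9

(0, 0, 9)


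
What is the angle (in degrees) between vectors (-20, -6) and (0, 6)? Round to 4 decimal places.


dot = -20*0 + -6*6 = -36
|u| = 20.8806, |v| = 6
cos(angle) = -0.2873
angle = 106.6992 degrees

106.6992 degrees


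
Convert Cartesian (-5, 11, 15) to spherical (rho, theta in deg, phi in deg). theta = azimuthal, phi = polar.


rho = sqrt((-5)^2 + 11^2 + 15^2) = 19.2614
theta = atan2(11, -5) = 114.444 deg
phi = acos(15/19.2614) = 38.8527 deg

rho = 19.2614, theta = 114.444 deg, phi = 38.8527 deg


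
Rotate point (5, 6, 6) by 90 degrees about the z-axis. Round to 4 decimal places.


x' = 5*cos(90) - 6*sin(90) = -6
y' = 5*sin(90) + 6*cos(90) = 5
z' = 6

(-6, 5, 6)


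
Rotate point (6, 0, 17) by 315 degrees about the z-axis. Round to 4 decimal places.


x' = 6*cos(315) - 0*sin(315) = 4.2426
y' = 6*sin(315) + 0*cos(315) = -4.2426
z' = 17

(4.2426, -4.2426, 17)


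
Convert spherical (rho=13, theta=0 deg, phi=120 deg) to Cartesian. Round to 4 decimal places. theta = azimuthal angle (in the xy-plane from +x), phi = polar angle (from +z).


x = 13 * sin(120) * cos(0) = 11.2583
y = 13 * sin(120) * sin(0) = 0
z = 13 * cos(120) = -6.5

(11.2583, 0, -6.5)


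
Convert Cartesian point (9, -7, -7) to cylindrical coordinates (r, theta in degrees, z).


r = sqrt(9^2 + (-7)^2) = 11.4018
theta = atan2(-7, 9) = 322.125 deg
z = -7

r = 11.4018, theta = 322.125 deg, z = -7


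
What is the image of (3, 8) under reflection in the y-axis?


Reflection across y-axis: (x, y) -> (-x, y)
(3, 8) -> (-3, 8)

(-3, 8)


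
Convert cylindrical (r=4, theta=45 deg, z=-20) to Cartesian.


x = 4 * cos(45) = 2.8284
y = 4 * sin(45) = 2.8284
z = -20

(2.8284, 2.8284, -20)


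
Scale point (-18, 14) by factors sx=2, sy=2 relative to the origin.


Scaling: (x*sx, y*sy) = (-18*2, 14*2) = (-36, 28)

(-36, 28)


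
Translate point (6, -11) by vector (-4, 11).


Translation: (x+dx, y+dy) = (6+-4, -11+11) = (2, 0)

(2, 0)


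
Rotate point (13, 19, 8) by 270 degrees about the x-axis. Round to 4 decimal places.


x' = 13
y' = 19*cos(270) - 8*sin(270) = 8
z' = 19*sin(270) + 8*cos(270) = -19

(13, 8, -19)


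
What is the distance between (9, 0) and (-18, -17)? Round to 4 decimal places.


d = sqrt((-18-9)^2 + (-17-0)^2) = 31.9061

31.9061


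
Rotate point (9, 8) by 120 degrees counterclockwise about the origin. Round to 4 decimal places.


x' = 9*cos(120) - 8*sin(120) = -11.4282
y' = 9*sin(120) + 8*cos(120) = 3.7942

(-11.4282, 3.7942)


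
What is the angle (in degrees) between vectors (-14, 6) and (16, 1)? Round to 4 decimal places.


dot = -14*16 + 6*1 = -218
|u| = 15.2315, |v| = 16.0312
cos(angle) = -0.8928
angle = 153.2251 degrees

153.2251 degrees


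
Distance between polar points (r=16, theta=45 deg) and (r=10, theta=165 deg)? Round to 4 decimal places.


d = sqrt(r1^2 + r2^2 - 2*r1*r2*cos(t2-t1))
d = sqrt(16^2 + 10^2 - 2*16*10*cos(165-45)) = 22.7156

22.7156


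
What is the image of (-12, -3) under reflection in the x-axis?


Reflection across x-axis: (x, y) -> (x, -y)
(-12, -3) -> (-12, 3)

(-12, 3)


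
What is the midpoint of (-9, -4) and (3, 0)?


Midpoint = ((-9+3)/2, (-4+0)/2) = (-3, -2)

(-3, -2)


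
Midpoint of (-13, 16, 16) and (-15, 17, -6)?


Midpoint = ((-13+-15)/2, (16+17)/2, (16+-6)/2) = (-14, 16.5, 5)

(-14, 16.5, 5)


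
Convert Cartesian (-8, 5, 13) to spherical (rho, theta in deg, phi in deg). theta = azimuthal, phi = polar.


rho = sqrt((-8)^2 + 5^2 + 13^2) = 16.0624
theta = atan2(5, -8) = 147.9946 deg
phi = acos(13/16.0624) = 35.968 deg

rho = 16.0624, theta = 147.9946 deg, phi = 35.968 deg


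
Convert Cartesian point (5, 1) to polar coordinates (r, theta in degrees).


r = sqrt(5^2 + 1^2) = 5.099
theta = atan2(1, 5) = 11.3099 degrees

r = 5.099, theta = 11.3099 degrees


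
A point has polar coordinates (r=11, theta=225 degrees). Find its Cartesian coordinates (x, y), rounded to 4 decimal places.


x = 11 * cos(225) = -7.7782
y = 11 * sin(225) = -7.7782

(-7.7782, -7.7782)


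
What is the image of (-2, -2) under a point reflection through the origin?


Reflection through origin: (x, y) -> (-x, -y)
(-2, -2) -> (2, 2)

(2, 2)


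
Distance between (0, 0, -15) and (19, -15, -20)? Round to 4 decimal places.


d = sqrt((19-0)^2 + (-15-0)^2 + (-20--15)^2) = 24.7184

24.7184


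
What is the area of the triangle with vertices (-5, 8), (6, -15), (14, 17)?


Area = |x1(y2-y3) + x2(y3-y1) + x3(y1-y2)| / 2
= |-5*(-15-17) + 6*(17-8) + 14*(8--15)| / 2
= 268

268


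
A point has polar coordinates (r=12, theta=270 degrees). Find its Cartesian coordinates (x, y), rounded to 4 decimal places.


x = 12 * cos(270) = 0
y = 12 * sin(270) = -12

(0, -12)


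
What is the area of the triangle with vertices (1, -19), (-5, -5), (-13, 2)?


Area = |x1(y2-y3) + x2(y3-y1) + x3(y1-y2)| / 2
= |1*(-5-2) + -5*(2--19) + -13*(-19--5)| / 2
= 35

35


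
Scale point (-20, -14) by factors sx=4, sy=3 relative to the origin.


Scaling: (x*sx, y*sy) = (-20*4, -14*3) = (-80, -42)

(-80, -42)


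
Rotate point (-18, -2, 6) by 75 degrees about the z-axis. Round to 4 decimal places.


x' = -18*cos(75) - -2*sin(75) = -2.7269
y' = -18*sin(75) + -2*cos(75) = -17.9043
z' = 6

(-2.7269, -17.9043, 6)


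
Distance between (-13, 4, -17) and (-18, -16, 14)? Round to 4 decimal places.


d = sqrt((-18--13)^2 + (-16-4)^2 + (14--17)^2) = 37.229

37.229


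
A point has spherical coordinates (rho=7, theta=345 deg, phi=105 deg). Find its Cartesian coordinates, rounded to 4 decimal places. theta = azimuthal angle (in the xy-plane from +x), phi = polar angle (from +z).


x = 7 * sin(105) * cos(345) = 6.5311
y = 7 * sin(105) * sin(345) = -1.75
z = 7 * cos(105) = -1.8117

(6.5311, -1.75, -1.8117)


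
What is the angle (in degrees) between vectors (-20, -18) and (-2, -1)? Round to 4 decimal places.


dot = -20*-2 + -18*-1 = 58
|u| = 26.9072, |v| = 2.2361
cos(angle) = 0.964
angle = 15.4222 degrees

15.4222 degrees


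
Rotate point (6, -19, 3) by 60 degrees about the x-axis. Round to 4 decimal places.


x' = 6
y' = -19*cos(60) - 3*sin(60) = -12.0981
z' = -19*sin(60) + 3*cos(60) = -14.9545

(6, -12.0981, -14.9545)


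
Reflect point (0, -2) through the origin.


Reflection through origin: (x, y) -> (-x, -y)
(0, -2) -> (0, 2)

(0, 2)


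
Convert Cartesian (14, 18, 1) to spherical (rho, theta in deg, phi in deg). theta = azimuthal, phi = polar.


rho = sqrt(14^2 + 18^2 + 1^2) = 22.8254
theta = atan2(18, 14) = 52.125 deg
phi = acos(1/22.8254) = 87.489 deg

rho = 22.8254, theta = 52.125 deg, phi = 87.489 deg


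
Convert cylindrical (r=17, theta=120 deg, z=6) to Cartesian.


x = 17 * cos(120) = -8.5
y = 17 * sin(120) = 14.7224
z = 6

(-8.5, 14.7224, 6)


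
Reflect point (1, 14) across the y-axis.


Reflection across y-axis: (x, y) -> (-x, y)
(1, 14) -> (-1, 14)

(-1, 14)


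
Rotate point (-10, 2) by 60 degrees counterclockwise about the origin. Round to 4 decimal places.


x' = -10*cos(60) - 2*sin(60) = -6.7321
y' = -10*sin(60) + 2*cos(60) = -7.6603

(-6.7321, -7.6603)


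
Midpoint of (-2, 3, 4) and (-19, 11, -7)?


Midpoint = ((-2+-19)/2, (3+11)/2, (4+-7)/2) = (-10.5, 7, -1.5)

(-10.5, 7, -1.5)


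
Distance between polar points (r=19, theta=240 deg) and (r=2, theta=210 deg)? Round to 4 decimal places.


d = sqrt(r1^2 + r2^2 - 2*r1*r2*cos(t2-t1))
d = sqrt(19^2 + 2^2 - 2*19*2*cos(210-240)) = 17.2969

17.2969


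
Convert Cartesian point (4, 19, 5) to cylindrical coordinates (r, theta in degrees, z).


r = sqrt(4^2 + 19^2) = 19.4165
theta = atan2(19, 4) = 78.1113 deg
z = 5

r = 19.4165, theta = 78.1113 deg, z = 5


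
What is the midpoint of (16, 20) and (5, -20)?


Midpoint = ((16+5)/2, (20+-20)/2) = (10.5, 0)

(10.5, 0)


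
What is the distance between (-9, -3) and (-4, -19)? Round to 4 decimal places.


d = sqrt((-4--9)^2 + (-19--3)^2) = 16.7631

16.7631


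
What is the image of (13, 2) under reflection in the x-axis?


Reflection across x-axis: (x, y) -> (x, -y)
(13, 2) -> (13, -2)

(13, -2)


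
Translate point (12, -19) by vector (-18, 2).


Translation: (x+dx, y+dy) = (12+-18, -19+2) = (-6, -17)

(-6, -17)


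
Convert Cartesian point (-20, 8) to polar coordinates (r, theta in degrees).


r = sqrt((-20)^2 + 8^2) = 21.5407
theta = atan2(8, -20) = 158.1986 degrees

r = 21.5407, theta = 158.1986 degrees


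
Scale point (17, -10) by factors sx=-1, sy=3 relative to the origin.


Scaling: (x*sx, y*sy) = (17*-1, -10*3) = (-17, -30)

(-17, -30)


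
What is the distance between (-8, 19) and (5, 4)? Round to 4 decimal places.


d = sqrt((5--8)^2 + (4-19)^2) = 19.8494

19.8494


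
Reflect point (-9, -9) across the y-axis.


Reflection across y-axis: (x, y) -> (-x, y)
(-9, -9) -> (9, -9)

(9, -9)


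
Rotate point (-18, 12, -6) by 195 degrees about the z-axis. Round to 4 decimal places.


x' = -18*cos(195) - 12*sin(195) = 20.4925
y' = -18*sin(195) + 12*cos(195) = -6.9324
z' = -6

(20.4925, -6.9324, -6)


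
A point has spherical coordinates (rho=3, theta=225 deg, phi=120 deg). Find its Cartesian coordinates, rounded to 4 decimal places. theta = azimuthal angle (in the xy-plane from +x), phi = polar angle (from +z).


x = 3 * sin(120) * cos(225) = -1.8371
y = 3 * sin(120) * sin(225) = -1.8371
z = 3 * cos(120) = -1.5

(-1.8371, -1.8371, -1.5)


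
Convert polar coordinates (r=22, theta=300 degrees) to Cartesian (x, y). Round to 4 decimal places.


x = 22 * cos(300) = 11
y = 22 * sin(300) = -19.0526

(11, -19.0526)
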